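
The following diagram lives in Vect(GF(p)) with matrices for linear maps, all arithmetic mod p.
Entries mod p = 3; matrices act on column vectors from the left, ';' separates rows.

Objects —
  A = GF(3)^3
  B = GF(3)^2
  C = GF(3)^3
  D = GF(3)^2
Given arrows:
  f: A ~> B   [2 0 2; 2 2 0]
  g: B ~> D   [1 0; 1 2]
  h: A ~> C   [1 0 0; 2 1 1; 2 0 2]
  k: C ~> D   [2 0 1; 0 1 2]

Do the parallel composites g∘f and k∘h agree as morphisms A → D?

Along f;g (path 1):
  e0=[1,0,0] f~>[2,2] g~>[2,0]
  e1=[0,1,0] f~>[0,2] g~>[0,1]
  e2=[0,0,1] f~>[2,0] g~>[2,2]
  ⟦path⟧₁ = [2 0 2; 0 1 2]
Along h;k (path 2):
  e0=[1,0,0] h~>[1,2,2] k~>[1,0]
  e1=[0,1,0] h~>[0,1,0] k~>[0,1]
  e2=[0,0,1] h~>[0,1,2] k~>[2,2]
  ⟦path⟧₂ = [1 0 2; 0 1 2]
Equal? NO — does not commute

Answer: DOES NOT COMMUTE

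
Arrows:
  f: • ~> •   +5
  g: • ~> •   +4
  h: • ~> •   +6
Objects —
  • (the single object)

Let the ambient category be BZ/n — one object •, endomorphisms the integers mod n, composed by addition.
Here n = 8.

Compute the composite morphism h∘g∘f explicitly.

  0 +5≡5 +4≡1 +6≡7  (mod 8)
⟦path⟧: +7

Answer: +7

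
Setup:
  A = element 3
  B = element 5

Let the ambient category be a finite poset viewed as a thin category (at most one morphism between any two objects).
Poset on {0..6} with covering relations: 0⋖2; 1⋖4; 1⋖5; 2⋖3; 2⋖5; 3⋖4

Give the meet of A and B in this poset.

Common predecessors of 3,5: {0,2}
  0 ≤ 2
  2 ≤ 2
glb = 2

Answer: A∧B = 2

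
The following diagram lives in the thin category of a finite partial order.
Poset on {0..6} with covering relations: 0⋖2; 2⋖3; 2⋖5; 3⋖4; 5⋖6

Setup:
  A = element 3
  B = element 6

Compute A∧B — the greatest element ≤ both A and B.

Lower bounds of A=3 and B=6: {0,2}
  0 ⊑ 2
  2 ⊑ 2
glb = 2

Answer: A∧B = 2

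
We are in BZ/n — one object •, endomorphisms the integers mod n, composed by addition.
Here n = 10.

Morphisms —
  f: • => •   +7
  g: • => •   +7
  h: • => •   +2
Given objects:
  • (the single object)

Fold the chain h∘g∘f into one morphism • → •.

  0 +7≡7 +7≡4 +2≡6  (mod 10)
result: +6

Answer: +6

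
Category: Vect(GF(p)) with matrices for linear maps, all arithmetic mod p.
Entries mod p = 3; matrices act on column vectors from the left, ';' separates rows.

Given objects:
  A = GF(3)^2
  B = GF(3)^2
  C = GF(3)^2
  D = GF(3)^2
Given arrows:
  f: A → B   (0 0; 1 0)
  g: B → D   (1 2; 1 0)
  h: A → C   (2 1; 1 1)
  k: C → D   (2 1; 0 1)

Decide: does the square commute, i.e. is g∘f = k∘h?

Answer: DOES NOT COMMUTE

Work:
Path 1 = f;g:
  e0=⟨1,0⟩ f→⟨0,1⟩ g→⟨2,0⟩
  e1=⟨0,1⟩ f→⟨0,0⟩ g→⟨0,0⟩
  composite₁ = (2 0; 0 0)
Path 2 = h;k:
  e0=⟨1,0⟩ h→⟨2,1⟩ k→⟨2,1⟩
  e1=⟨0,1⟩ h→⟨1,1⟩ k→⟨0,1⟩
  composite₂ = (2 0; 1 1)
Equal? NO — does not commute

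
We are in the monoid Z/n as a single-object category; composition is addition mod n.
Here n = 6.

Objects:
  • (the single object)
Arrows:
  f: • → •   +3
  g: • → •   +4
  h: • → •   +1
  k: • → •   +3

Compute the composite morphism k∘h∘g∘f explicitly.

Answer: +5

Work:
  0 +3≡3 +4≡1 +1≡2 +3≡5  (mod 6)
composite: +5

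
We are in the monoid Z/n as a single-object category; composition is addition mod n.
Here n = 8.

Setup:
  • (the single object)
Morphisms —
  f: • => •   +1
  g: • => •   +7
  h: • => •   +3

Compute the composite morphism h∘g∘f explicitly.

Answer: +3

Trace:
  0 +1≡1 +7≡0 +3≡3  (mod 8)
composite: +3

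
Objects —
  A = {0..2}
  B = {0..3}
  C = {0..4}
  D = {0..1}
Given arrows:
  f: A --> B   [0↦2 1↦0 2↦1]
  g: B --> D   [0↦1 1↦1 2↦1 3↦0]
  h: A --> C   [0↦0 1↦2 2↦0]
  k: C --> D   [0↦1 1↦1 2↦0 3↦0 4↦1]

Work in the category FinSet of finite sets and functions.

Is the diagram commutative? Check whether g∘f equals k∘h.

Along f;g (path 1):
  0 f-->2 g-->1
  1 f-->0 g-->1
  2 f-->1 g-->1
  composite₁ = [0↦1 1↦1 2↦1]
Along h;k (path 2):
  0 h-->0 k-->1
  1 h-->2 k-->0
  2 h-->0 k-->1
  composite₂ = [0↦1 1↦0 2↦1]
Equal? distinct morphisms ✗

Answer: DOES NOT COMMUTE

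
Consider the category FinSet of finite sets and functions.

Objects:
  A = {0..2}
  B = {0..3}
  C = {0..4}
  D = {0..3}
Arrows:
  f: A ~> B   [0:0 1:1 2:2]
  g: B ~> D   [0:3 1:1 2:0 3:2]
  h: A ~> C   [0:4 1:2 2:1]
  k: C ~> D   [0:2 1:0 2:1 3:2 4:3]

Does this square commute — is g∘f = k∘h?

Along f;g (path 1):
  0 f~>0 g~>3
  1 f~>1 g~>1
  2 f~>2 g~>0
  composite₁ = [0:3 1:1 2:0]
Along h;k (path 2):
  0 h~>4 k~>3
  1 h~>2 k~>1
  2 h~>1 k~>0
  composite₂ = [0:3 1:1 2:0]
Equal? equal; square commutes

Answer: COMMUTES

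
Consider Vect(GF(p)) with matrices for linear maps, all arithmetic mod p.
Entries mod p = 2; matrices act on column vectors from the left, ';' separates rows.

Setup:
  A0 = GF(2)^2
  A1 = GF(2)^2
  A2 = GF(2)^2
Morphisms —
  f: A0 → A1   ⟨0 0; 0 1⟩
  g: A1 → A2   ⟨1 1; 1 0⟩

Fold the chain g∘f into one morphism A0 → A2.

Answer: ⟨0 1; 0 0⟩

Trace:
  e0=(1,0) f→(0,0) g→(0,0)
  e1=(0,1) f→(0,1) g→(1,0)
result: ⟨0 1; 0 0⟩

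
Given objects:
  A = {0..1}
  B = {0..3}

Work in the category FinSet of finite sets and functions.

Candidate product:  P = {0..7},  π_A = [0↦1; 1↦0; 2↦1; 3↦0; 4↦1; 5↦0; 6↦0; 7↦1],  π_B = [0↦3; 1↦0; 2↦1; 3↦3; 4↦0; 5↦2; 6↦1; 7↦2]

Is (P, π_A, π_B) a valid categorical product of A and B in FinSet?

Answer: VALID PRODUCT

Work:
|A|·|B| = 2·4 = 8;  |P| = 8
Check the pairing map k ↦ (π_A(k), π_B(k)):
  0 ↦ (1,3)
  1 ↦ (0,0)
  2 ↦ (1,1)
  3 ↦ (0,3)
  4 ↦ (1,0)
  5 ↦ (0,2)
  6 ↦ (0,1)
  7 ↦ (1,2)
distinct pairs in image: 8 / 8 needed
  → bijection onto A×B; projections well-typed.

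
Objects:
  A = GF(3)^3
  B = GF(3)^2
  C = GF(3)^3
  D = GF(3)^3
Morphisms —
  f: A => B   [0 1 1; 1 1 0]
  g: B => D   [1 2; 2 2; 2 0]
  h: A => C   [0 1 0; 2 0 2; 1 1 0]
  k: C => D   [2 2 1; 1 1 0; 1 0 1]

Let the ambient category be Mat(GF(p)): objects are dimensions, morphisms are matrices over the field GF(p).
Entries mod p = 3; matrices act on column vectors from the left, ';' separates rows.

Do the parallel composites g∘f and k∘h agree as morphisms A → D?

Answer: DOES NOT COMMUTE

Work:
Along f;g (path 1):
  e0=⟨1,0,0⟩ f=>⟨0,1⟩ g=>⟨2,2,0⟩
  e1=⟨0,1,0⟩ f=>⟨1,1⟩ g=>⟨0,1,2⟩
  e2=⟨0,0,1⟩ f=>⟨1,0⟩ g=>⟨1,2,2⟩
  composite₁ = [2 0 1; 2 1 2; 0 2 2]
Along h;k (path 2):
  e0=⟨1,0,0⟩ h=>⟨0,2,1⟩ k=>⟨2,2,1⟩
  e1=⟨0,1,0⟩ h=>⟨1,0,1⟩ k=>⟨0,1,2⟩
  e2=⟨0,0,1⟩ h=>⟨0,2,0⟩ k=>⟨1,2,0⟩
  composite₂ = [2 0 1; 2 1 2; 1 2 0]
Equal? differ; not commutative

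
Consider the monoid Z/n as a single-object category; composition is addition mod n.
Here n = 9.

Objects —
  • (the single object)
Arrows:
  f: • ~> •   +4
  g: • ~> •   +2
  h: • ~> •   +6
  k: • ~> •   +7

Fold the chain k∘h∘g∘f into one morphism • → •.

  0 +4≡4 +2≡6 +6≡3 +7≡1  (mod 9)
composite: +1

Answer: +1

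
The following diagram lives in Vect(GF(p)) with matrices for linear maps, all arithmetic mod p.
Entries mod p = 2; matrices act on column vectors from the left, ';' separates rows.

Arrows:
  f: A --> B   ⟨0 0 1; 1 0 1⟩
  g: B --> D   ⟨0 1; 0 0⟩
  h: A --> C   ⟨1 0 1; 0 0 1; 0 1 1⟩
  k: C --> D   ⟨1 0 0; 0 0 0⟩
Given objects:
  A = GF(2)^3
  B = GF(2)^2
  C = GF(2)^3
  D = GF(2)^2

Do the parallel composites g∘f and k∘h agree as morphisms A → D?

Along f;g (path 1):
  e0=[1,0,0] f-->[0,1] g-->[1,0]
  e1=[0,1,0] f-->[0,0] g-->[0,0]
  e2=[0,0,1] f-->[1,1] g-->[1,0]
  result₁ = ⟨1 0 1; 0 0 0⟩
Along h;k (path 2):
  e0=[1,0,0] h-->[1,0,0] k-->[1,0]
  e1=[0,1,0] h-->[0,0,1] k-->[0,0]
  e2=[0,0,1] h-->[1,1,1] k-->[1,0]
  result₂ = ⟨1 0 1; 0 0 0⟩
Equal? same morphism ✓

Answer: COMMUTES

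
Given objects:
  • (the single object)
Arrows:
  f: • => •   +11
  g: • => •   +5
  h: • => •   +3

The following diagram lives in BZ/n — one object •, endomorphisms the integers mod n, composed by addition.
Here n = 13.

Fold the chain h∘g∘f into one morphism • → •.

  0 +11≡11 +5≡3 +3≡6  (mod 13)
composite: +6

Answer: +6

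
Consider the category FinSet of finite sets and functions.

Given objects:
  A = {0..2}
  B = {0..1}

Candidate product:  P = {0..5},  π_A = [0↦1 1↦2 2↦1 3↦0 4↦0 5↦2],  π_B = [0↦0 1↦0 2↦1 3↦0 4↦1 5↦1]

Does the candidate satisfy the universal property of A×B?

Answer: VALID PRODUCT

Work:
|A|·|B| = 3·2 = 6;  |P| = 6
Check the pairing map k ↦ (π_A(k), π_B(k)):
  0 ↦ (1,0)
  1 ↦ (2,0)
  2 ↦ (1,1)
  3 ↦ (0,0)
  4 ↦ (0,1)
  5 ↦ (2,1)
distinct pairs in image: 6 / 6 needed
  → bijection onto A×B; projections well-typed.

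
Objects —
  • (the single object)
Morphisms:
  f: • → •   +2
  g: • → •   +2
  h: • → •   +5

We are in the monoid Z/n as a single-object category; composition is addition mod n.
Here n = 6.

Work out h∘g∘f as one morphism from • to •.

  0 +2≡2 +2≡4 +5≡3  (mod 6)
composite: +3

Answer: +3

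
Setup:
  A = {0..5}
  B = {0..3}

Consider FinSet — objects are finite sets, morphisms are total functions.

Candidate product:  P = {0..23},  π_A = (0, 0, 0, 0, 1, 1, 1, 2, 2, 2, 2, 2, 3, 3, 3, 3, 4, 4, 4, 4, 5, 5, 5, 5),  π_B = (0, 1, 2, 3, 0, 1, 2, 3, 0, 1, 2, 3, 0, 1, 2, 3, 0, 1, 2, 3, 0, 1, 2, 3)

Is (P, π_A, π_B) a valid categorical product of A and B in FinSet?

|A|·|B| = 6·4 = 24;  |P| = 24
Check the pairing map k ↦ (π_A(k), π_B(k)):
  0 : (0,0)
  1 : (0,1)
  2 : (0,2)
  3 : (0,3)
  4 : (1,0)
  5 : (1,1)
  6 : (1,2)
  7 : (2,3)
  8 : (2,0)
  9 : (2,1)
  10 : (2,2)
  11 : (2,3)  ✗ repeats pair of k=7
  12 : (3,0)
  13 : (3,1)
  14 : (3,2)
  15 : (3,3)
  16 : (4,0)
  17 : (4,1)
  18 : (4,2)
  19 : (4,3)
  20 : (5,0)
  21 : (5,1)
  22 : (5,2)
  23 : (5,3)
distinct pairs in image: 23 / 24 needed
  → (2,3) hit at k=7 and k=11

Answer: NOT A VALID PRODUCT — duplicate pair at indices 11,7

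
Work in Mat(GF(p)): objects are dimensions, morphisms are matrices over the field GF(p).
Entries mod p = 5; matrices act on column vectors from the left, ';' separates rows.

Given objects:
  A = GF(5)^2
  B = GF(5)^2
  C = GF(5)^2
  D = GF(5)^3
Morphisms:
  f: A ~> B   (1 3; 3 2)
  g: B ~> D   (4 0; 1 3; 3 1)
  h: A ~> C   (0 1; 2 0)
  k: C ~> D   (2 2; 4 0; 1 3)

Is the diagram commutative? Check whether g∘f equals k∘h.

1) trace f;g:
  e0=(1,0) f~>(1,3) g~>(4,0,1)
  e1=(0,1) f~>(3,2) g~>(2,4,1)
  composite₁ = (4 2; 0 4; 1 1)
2) trace h;k:
  e0=(1,0) h~>(0,2) k~>(4,0,1)
  e1=(0,1) h~>(1,0) k~>(2,4,1)
  composite₂ = (4 2; 0 4; 1 1)
Equal? YES — commutes

Answer: COMMUTES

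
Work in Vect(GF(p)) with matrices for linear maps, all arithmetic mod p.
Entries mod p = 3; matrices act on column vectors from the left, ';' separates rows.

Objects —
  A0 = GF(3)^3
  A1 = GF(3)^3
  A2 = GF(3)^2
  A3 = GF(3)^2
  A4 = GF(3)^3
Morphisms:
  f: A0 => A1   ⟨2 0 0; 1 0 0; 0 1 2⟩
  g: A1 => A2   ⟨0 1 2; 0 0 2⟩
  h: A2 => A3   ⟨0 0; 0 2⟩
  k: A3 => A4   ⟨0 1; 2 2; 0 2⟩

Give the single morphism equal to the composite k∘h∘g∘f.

Answer: ⟨0 1 2; 0 2 1; 0 2 1⟩

Trace:
  e0=[1,0,0] f=>[2,1,0] g=>[1,0] h=>[0,0] k=>[0,0,0]
  e1=[0,1,0] f=>[0,0,1] g=>[2,2] h=>[0,1] k=>[1,2,2]
  e2=[0,0,1] f=>[0,0,2] g=>[1,1] h=>[0,2] k=>[2,1,1]
⟦path⟧: ⟨0 1 2; 0 2 1; 0 2 1⟩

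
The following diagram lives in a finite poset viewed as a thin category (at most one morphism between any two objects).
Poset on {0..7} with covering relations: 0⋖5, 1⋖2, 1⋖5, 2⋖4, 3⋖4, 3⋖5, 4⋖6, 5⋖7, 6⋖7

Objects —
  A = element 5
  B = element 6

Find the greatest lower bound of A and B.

Common predecessors of 5,6: {1,3}
  maximal lower bounds 1 and 3 are incomparable: neither 1⊑3 nor 3⊑1
→ no greatest lower bound exists

Answer: NO MEET EXISTS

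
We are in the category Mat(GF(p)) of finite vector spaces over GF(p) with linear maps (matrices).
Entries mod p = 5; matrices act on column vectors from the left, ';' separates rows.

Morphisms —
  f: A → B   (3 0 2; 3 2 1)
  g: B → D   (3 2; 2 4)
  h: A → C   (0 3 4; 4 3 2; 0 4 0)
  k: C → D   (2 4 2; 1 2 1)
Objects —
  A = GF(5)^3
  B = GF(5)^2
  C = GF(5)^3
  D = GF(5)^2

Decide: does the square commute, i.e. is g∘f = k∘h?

Answer: DOES NOT COMMUTE

Work:
Path 1 = f;g:
  e0=[1,0,0] f→[3,3] g→[0,3]
  e1=[0,1,0] f→[0,2] g→[4,3]
  e2=[0,0,1] f→[2,1] g→[3,3]
  ⟦path⟧₁ = (0 4 3; 3 3 3)
Path 2 = h;k:
  e0=[1,0,0] h→[0,4,0] k→[1,3]
  e1=[0,1,0] h→[3,3,4] k→[1,3]
  e2=[0,0,1] h→[4,2,0] k→[1,3]
  ⟦path⟧₂ = (1 1 1; 3 3 3)
Equal? distinct morphisms ✗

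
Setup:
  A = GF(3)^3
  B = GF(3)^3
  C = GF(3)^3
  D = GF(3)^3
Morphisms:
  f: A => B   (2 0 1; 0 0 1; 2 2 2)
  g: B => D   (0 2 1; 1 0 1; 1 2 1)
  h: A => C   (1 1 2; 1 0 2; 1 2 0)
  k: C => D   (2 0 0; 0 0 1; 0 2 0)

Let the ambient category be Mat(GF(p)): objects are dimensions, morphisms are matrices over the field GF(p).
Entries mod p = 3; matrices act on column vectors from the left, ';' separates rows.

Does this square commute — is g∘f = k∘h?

Along f;g (path 1):
  e0=[1,0,0] f=>[2,0,2] g=>[2,1,1]
  e1=[0,1,0] f=>[0,0,2] g=>[2,2,2]
  e2=[0,0,1] f=>[1,1,2] g=>[1,0,2]
  ⟦path⟧₁ = (2 2 1; 1 2 0; 1 2 2)
Along h;k (path 2):
  e0=[1,0,0] h=>[1,1,1] k=>[2,1,2]
  e1=[0,1,0] h=>[1,0,2] k=>[2,2,0]
  e2=[0,0,1] h=>[2,2,0] k=>[1,0,1]
  ⟦path⟧₂ = (2 2 1; 1 2 0; 2 0 1)
Equal? NO — does not commute

Answer: DOES NOT COMMUTE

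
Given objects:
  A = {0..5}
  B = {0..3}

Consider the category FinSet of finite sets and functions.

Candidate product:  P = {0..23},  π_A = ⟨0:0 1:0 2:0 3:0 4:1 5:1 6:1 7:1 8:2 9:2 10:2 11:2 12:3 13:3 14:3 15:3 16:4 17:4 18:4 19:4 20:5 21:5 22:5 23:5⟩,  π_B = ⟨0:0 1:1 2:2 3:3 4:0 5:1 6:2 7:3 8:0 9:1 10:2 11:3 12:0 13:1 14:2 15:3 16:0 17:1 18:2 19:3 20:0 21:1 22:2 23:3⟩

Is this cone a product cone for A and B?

Answer: VALID PRODUCT

Trace:
|A|·|B| = 6·4 = 24;  |P| = 24
Check the pairing map k ↦ (π_A(k), π_B(k)):
  0 : (0,0)
  1 : (0,1)
  2 : (0,2)
  3 : (0,3)
  4 : (1,0)
  5 : (1,1)
  6 : (1,2)
  7 : (1,3)
  8 : (2,0)
  9 : (2,1)
  10 : (2,2)
  11 : (2,3)
  12 : (3,0)
  13 : (3,1)
  14 : (3,2)
  15 : (3,3)
  16 : (4,0)
  17 : (4,1)
  18 : (4,2)
  19 : (4,3)
  20 : (5,0)
  21 : (5,1)
  22 : (5,2)
  23 : (5,3)
distinct pairs in image: 24 / 24 needed
  → bijection onto A×B; projections well-typed.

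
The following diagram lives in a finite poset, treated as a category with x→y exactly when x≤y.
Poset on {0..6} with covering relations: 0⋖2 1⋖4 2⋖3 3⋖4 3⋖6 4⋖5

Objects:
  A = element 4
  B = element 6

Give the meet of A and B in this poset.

Lower bounds of A=4 and B=6: {0,2,3}
  0 <= 3
  2 <= 3
  3 <= 3
glb = 3

Answer: A∧B = 3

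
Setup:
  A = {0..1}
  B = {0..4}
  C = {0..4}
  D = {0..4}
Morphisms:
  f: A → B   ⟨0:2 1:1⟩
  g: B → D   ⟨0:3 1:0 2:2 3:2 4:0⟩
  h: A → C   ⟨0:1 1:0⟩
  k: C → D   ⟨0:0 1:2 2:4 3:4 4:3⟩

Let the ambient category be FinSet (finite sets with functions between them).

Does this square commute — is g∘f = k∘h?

Answer: COMMUTES

Work:
Path 1 = f;g:
  0 f→2 g→2
  1 f→1 g→0
  ⟦path⟧₁ = ⟨0:2 1:0⟩
Path 2 = h;k:
  0 h→1 k→2
  1 h→0 k→0
  ⟦path⟧₂ = ⟨0:2 1:0⟩
Equal? equal; square commutes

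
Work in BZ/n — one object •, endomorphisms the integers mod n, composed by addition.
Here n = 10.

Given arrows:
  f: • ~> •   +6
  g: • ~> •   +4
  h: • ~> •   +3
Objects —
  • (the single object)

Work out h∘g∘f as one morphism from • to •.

Answer: +3

Work:
  0 +6≡6 +4≡0 +3≡3  (mod 10)
composite: +3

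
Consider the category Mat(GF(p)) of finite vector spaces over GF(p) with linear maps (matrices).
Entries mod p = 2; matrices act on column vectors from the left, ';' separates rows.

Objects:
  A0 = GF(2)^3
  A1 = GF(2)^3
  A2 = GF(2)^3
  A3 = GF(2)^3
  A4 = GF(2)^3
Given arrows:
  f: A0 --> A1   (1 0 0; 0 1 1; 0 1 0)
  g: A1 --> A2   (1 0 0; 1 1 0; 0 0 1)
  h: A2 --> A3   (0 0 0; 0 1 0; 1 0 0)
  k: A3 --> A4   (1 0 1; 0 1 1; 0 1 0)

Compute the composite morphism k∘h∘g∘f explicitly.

Answer: (1 0 0; 0 1 1; 1 1 1)

Trace:
  e0=[1,0,0] f-->[1,0,0] g-->[1,1,0] h-->[0,1,1] k-->[1,0,1]
  e1=[0,1,0] f-->[0,1,1] g-->[0,1,1] h-->[0,1,0] k-->[0,1,1]
  e2=[0,0,1] f-->[0,1,0] g-->[0,1,0] h-->[0,1,0] k-->[0,1,1]
composite: (1 0 0; 0 1 1; 1 1 1)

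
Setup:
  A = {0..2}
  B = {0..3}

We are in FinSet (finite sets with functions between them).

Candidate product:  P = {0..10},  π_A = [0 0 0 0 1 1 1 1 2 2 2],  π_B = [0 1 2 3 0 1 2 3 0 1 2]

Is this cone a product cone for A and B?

|A|·|B| = 3·4 = 12;  |P| = 11
  → cardinalities differ; no bijection possible.

Answer: NOT A VALID PRODUCT — |P|=11 ≠ |A|·|B|=12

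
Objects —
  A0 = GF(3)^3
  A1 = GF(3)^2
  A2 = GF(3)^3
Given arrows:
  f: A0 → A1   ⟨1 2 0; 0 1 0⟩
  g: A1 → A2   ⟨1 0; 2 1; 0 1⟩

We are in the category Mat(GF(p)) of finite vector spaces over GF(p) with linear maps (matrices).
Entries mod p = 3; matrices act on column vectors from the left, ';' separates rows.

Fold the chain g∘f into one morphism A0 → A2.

  e0=(1,0,0) f→(1,0) g→(1,2,0)
  e1=(0,1,0) f→(2,1) g→(2,2,1)
  e2=(0,0,1) f→(0,0) g→(0,0,0)
composite: ⟨1 2 0; 2 2 0; 0 1 0⟩

Answer: ⟨1 2 0; 2 2 0; 0 1 0⟩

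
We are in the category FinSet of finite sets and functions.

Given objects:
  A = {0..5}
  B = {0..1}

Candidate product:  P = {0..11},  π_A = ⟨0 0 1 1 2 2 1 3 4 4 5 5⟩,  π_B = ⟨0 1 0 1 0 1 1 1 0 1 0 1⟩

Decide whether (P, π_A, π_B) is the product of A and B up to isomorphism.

|A|·|B| = 6·2 = 12;  |P| = 12
Check the pairing map k ↦ (π_A(k), π_B(k)):
  0 ↦ (0,0)
  1 ↦ (0,1)
  2 ↦ (1,0)
  3 ↦ (1,1)
  4 ↦ (2,0)
  5 ↦ (2,1)
  6 ↦ (1,1)  ✗ repeats pair of k=3
  7 ↦ (3,1)
  8 ↦ (4,0)
  9 ↦ (4,1)
  10 ↦ (5,0)
  11 ↦ (5,1)
distinct pairs in image: 11 / 12 needed
  → (1,1) hit at k=3 and k=6

Answer: NOT A VALID PRODUCT — duplicate pair at indices 3,6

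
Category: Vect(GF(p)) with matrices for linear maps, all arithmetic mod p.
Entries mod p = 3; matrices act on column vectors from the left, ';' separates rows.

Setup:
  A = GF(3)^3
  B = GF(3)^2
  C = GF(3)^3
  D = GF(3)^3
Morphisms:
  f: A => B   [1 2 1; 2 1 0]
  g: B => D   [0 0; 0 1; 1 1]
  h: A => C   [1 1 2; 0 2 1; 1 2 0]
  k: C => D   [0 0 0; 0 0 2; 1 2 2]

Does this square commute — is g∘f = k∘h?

1) trace f;g:
  e0=(1,0,0) f=>(1,2) g=>(0,2,0)
  e1=(0,1,0) f=>(2,1) g=>(0,1,0)
  e2=(0,0,1) f=>(1,0) g=>(0,0,1)
  result₁ = [0 0 0; 2 1 0; 0 0 1]
2) trace h;k:
  e0=(1,0,0) h=>(1,0,1) k=>(0,2,0)
  e1=(0,1,0) h=>(1,2,2) k=>(0,1,0)
  e2=(0,0,1) h=>(2,1,0) k=>(0,0,1)
  result₂ = [0 0 0; 2 1 0; 0 0 1]
Equal? same morphism ✓

Answer: COMMUTES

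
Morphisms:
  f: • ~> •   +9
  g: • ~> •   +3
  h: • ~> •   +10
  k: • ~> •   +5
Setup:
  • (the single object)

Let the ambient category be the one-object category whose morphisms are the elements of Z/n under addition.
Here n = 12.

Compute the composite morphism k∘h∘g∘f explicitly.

Answer: +3

Trace:
  0 +9≡9 +3≡0 +10≡10 +5≡3  (mod 12)
composite: +3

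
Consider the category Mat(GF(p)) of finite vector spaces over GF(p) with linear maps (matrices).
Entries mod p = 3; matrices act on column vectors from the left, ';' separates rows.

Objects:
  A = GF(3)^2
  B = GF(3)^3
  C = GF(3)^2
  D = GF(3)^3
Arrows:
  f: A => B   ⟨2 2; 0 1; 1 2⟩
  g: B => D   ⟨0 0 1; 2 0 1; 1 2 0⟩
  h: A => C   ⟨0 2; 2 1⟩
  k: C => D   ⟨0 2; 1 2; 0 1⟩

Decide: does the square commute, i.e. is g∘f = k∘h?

Path 1 = f;g:
  e0=⟨1,0⟩ f=>⟨2,0,1⟩ g=>⟨1,2,2⟩
  e1=⟨0,1⟩ f=>⟨2,1,2⟩ g=>⟨2,0,1⟩
  ⟦path⟧₁ = ⟨1 2; 2 0; 2 1⟩
Path 2 = h;k:
  e0=⟨1,0⟩ h=>⟨0,2⟩ k=>⟨1,1,2⟩
  e1=⟨0,1⟩ h=>⟨2,1⟩ k=>⟨2,1,1⟩
  ⟦path⟧₂ = ⟨1 2; 1 1; 2 1⟩
Equal? NO — does not commute

Answer: DOES NOT COMMUTE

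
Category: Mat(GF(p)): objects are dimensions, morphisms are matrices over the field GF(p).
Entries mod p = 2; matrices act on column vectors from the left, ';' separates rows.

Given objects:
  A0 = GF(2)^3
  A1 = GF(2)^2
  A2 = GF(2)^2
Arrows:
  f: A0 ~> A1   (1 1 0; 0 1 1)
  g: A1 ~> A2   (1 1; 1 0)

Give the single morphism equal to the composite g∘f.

Answer: (1 0 1; 1 1 0)

Trace:
  e0=[1,0,0] f~>[1,0] g~>[1,1]
  e1=[0,1,0] f~>[1,1] g~>[0,1]
  e2=[0,0,1] f~>[0,1] g~>[1,0]
⟦path⟧: (1 0 1; 1 1 0)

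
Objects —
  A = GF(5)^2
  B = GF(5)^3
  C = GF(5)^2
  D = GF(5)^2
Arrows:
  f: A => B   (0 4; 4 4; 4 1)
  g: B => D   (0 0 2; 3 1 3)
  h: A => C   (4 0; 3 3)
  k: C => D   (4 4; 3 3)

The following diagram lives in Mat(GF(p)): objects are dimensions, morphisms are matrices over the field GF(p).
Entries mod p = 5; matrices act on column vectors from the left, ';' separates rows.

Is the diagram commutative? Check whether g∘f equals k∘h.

1) trace f;g:
  e0=(1,0) f=>(0,4,4) g=>(3,1)
  e1=(0,1) f=>(4,4,1) g=>(2,4)
  result₁ = (3 2; 1 4)
2) trace h;k:
  e0=(1,0) h=>(4,3) k=>(3,1)
  e1=(0,1) h=>(0,3) k=>(2,4)
  result₂ = (3 2; 1 4)
Equal? YES — commutes

Answer: COMMUTES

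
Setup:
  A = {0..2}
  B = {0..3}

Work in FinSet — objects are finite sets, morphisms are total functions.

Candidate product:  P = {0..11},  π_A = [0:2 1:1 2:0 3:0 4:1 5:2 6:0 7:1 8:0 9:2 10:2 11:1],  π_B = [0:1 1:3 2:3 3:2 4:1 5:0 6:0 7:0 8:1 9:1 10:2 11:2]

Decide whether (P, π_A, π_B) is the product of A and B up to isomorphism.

|A|·|B| = 3·4 = 12;  |P| = 12
Check the pairing map k ↦ (π_A(k), π_B(k)):
  0 : (2,1)
  1 : (1,3)
  2 : (0,3)
  3 : (0,2)
  4 : (1,1)
  5 : (2,0)
  6 : (0,0)
  7 : (1,0)
  8 : (0,1)
  9 : (2,1)  ✗ repeats pair of k=0
  10 : (2,2)
  11 : (1,2)
distinct pairs in image: 11 / 12 needed
  → (2,1) hit at k=0 and k=9

Answer: NOT A VALID PRODUCT — duplicate pair at indices 9,0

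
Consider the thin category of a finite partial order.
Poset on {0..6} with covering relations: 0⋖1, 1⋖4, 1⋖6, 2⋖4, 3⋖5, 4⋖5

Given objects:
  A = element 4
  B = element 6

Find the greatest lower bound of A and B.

Answer: A∧B = 1

Derivation:
Common predecessors of 4,6: {0,1}
  0 <= 1
  1 <= 1
glb = 1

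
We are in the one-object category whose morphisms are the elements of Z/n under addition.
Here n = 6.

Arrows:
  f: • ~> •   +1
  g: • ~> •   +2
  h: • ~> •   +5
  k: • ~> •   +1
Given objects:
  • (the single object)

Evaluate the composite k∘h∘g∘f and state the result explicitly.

  0 +1≡1 +2≡3 +5≡2 +1≡3  (mod 6)
⟦path⟧: +3

Answer: +3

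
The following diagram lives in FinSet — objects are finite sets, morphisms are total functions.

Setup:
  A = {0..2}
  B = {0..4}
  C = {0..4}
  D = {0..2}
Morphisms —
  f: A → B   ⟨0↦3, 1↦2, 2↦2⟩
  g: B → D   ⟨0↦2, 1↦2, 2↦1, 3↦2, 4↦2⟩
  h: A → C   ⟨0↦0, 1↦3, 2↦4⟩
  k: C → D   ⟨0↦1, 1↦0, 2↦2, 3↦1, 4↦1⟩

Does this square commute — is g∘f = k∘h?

Answer: DOES NOT COMMUTE

Work:
Path 1 = f;g:
  0 f→3 g→2
  1 f→2 g→1
  2 f→2 g→1
  result₁ = ⟨0↦2, 1↦1, 2↦1⟩
Path 2 = h;k:
  0 h→0 k→1
  1 h→3 k→1
  2 h→4 k→1
  result₂ = ⟨0↦1, 1↦1, 2↦1⟩
Equal? NO — does not commute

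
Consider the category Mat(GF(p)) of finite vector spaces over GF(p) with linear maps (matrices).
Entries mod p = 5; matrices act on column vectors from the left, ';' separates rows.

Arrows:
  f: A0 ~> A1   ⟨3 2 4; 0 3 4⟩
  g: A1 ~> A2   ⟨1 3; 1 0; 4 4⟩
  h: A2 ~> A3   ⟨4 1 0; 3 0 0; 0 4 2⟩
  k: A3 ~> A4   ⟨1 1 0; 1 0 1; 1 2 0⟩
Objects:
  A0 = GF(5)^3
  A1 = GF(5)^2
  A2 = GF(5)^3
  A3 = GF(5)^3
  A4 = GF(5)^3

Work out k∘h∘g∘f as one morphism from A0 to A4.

  e0=(1,0,0) f~>(3,0) g~>(3,3,2) h~>(0,4,1) k~>(4,1,3)
  e1=(0,1,0) f~>(2,3) g~>(1,2,0) h~>(1,3,3) k~>(4,4,2)
  e2=(0,0,1) f~>(4,4) g~>(1,4,2) h~>(3,3,0) k~>(1,3,4)
composite: ⟨4 4 1; 1 4 3; 3 2 4⟩

Answer: ⟨4 4 1; 1 4 3; 3 2 4⟩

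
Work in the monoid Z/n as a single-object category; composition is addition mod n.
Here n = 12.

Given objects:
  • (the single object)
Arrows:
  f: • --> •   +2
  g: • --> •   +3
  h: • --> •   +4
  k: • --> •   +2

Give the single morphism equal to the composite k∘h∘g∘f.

  0 +2≡2 +3≡5 +4≡9 +2≡11  (mod 12)
result: +11

Answer: +11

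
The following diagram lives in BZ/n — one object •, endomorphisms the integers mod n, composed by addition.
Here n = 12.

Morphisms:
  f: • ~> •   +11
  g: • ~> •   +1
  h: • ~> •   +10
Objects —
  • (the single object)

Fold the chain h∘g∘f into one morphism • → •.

Answer: +10

Work:
  0 +11≡11 +1≡0 +10≡10  (mod 12)
⟦path⟧: +10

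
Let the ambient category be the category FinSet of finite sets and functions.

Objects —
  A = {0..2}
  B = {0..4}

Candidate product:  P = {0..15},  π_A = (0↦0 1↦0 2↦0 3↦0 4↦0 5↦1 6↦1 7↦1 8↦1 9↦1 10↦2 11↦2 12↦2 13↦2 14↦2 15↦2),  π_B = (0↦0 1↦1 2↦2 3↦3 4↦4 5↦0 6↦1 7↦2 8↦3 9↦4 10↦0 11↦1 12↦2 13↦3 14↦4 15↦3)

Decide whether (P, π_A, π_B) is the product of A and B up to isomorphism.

Answer: NOT A VALID PRODUCT — |P|=16 ≠ |A|·|B|=15

Trace:
|A|·|B| = 3·5 = 15;  |P| = 16
  → cardinalities differ; no bijection possible.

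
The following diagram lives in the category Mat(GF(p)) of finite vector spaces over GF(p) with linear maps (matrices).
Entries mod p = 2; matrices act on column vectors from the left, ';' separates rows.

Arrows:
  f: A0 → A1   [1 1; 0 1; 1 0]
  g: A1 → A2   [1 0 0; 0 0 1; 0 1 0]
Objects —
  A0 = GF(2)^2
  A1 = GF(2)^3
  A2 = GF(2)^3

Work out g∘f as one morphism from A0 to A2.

Answer: [1 1; 1 0; 0 1]

Work:
  e0=[1,0] f→[1,0,1] g→[1,1,0]
  e1=[0,1] f→[1,1,0] g→[1,0,1]
result: [1 1; 1 0; 0 1]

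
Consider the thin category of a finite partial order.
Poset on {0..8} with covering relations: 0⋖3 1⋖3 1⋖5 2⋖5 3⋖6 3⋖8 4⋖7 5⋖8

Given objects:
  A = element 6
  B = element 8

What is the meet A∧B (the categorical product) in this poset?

{x : x<=A ∧ x<=B} = {0,1,3}  (A=6, B=8)
  0 <= 3
  1 <= 3
  3 <= 3
glb = 3

Answer: A∧B = 3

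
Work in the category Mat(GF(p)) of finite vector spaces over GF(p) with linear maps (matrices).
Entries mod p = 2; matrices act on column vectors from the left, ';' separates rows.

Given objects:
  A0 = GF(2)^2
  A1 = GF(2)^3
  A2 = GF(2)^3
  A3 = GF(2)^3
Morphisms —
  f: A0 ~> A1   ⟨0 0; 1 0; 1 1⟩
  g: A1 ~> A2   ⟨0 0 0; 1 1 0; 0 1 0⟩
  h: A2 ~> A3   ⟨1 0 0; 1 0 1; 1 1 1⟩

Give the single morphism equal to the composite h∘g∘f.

  e0=[1,0] f~>[0,1,1] g~>[0,1,1] h~>[0,1,0]
  e1=[0,1] f~>[0,0,1] g~>[0,0,0] h~>[0,0,0]
composite: ⟨0 0; 1 0; 0 0⟩

Answer: ⟨0 0; 1 0; 0 0⟩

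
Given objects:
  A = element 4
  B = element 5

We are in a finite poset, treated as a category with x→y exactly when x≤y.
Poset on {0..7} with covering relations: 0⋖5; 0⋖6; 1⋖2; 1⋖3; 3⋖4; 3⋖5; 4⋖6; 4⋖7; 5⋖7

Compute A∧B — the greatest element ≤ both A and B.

Answer: A∧B = 3

Derivation:
Lower bounds of A=4 and B=5: {1,3}
  1 <= 3
  3 <= 3
glb = 3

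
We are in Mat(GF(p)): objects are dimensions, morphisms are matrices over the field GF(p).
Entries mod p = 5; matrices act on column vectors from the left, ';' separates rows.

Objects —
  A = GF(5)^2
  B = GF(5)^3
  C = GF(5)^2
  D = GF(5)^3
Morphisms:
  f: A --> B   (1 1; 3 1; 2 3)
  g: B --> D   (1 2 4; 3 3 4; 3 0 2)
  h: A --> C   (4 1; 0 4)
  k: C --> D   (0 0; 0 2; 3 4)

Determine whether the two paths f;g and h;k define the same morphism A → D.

Answer: COMMUTES

Work:
Along f;g (path 1):
  e0=⟨1,0⟩ f-->⟨1,3,2⟩ g-->⟨0,0,2⟩
  e1=⟨0,1⟩ f-->⟨1,1,3⟩ g-->⟨0,3,4⟩
  result₁ = (0 0; 0 3; 2 4)
Along h;k (path 2):
  e0=⟨1,0⟩ h-->⟨4,0⟩ k-->⟨0,0,2⟩
  e1=⟨0,1⟩ h-->⟨1,4⟩ k-->⟨0,3,4⟩
  result₂ = (0 0; 0 3; 2 4)
Equal? equal; square commutes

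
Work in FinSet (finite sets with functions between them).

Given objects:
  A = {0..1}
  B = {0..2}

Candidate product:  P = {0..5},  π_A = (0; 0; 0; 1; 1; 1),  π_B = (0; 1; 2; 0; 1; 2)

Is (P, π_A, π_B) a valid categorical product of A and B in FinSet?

Answer: VALID PRODUCT

Work:
|A|·|B| = 2·3 = 6;  |P| = 6
Check the pairing map k ↦ (π_A(k), π_B(k)):
  0 ↦ (0,0)
  1 ↦ (0,1)
  2 ↦ (0,2)
  3 ↦ (1,0)
  4 ↦ (1,1)
  5 ↦ (1,2)
distinct pairs in image: 6 / 6 needed
  → bijection onto A×B; projections well-typed.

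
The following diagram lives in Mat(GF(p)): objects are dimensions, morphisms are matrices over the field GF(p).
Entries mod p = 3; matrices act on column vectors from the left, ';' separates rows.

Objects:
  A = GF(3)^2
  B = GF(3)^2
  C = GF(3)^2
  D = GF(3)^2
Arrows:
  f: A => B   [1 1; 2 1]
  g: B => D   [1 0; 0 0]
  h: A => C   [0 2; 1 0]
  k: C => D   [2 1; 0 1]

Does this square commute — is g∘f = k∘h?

Answer: DOES NOT COMMUTE

Work:
1) trace f;g:
  e0=⟨1,0⟩ f=>⟨1,2⟩ g=>⟨1,0⟩
  e1=⟨0,1⟩ f=>⟨1,1⟩ g=>⟨1,0⟩
  ⟦path⟧₁ = [1 1; 0 0]
2) trace h;k:
  e0=⟨1,0⟩ h=>⟨0,1⟩ k=>⟨1,1⟩
  e1=⟨0,1⟩ h=>⟨2,0⟩ k=>⟨1,0⟩
  ⟦path⟧₂ = [1 1; 1 0]
Equal? distinct morphisms ✗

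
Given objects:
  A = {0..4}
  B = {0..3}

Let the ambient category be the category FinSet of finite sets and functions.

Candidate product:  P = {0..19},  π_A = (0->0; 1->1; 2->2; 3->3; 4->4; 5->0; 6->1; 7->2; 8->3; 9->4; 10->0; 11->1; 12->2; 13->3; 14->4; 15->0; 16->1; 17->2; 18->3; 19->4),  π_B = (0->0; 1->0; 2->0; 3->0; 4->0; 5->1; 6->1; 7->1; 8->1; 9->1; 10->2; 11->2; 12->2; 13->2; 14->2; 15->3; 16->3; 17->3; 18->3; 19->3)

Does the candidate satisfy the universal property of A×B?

|A|·|B| = 5·4 = 20;  |P| = 20
Check the pairing map k ↦ (π_A(k), π_B(k)):
  0 -> (0,0)
  1 -> (1,0)
  2 -> (2,0)
  3 -> (3,0)
  4 -> (4,0)
  5 -> (0,1)
  6 -> (1,1)
  7 -> (2,1)
  8 -> (3,1)
  9 -> (4,1)
  10 -> (0,2)
  11 -> (1,2)
  12 -> (2,2)
  13 -> (3,2)
  14 -> (4,2)
  15 -> (0,3)
  16 -> (1,3)
  17 -> (2,3)
  18 -> (3,3)
  19 -> (4,3)
distinct pairs in image: 20 / 20 needed
  → bijection onto A×B; projections well-typed.

Answer: VALID PRODUCT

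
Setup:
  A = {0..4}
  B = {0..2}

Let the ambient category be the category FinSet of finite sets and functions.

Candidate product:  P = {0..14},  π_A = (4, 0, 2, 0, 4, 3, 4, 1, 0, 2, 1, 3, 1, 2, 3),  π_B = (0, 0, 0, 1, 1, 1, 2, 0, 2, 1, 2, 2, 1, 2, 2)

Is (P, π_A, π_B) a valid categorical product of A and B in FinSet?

|A|·|B| = 5·3 = 15;  |P| = 15
Check the pairing map k ↦ (π_A(k), π_B(k)):
  0 -> (4,0)
  1 -> (0,0)
  2 -> (2,0)
  3 -> (0,1)
  4 -> (4,1)
  5 -> (3,1)
  6 -> (4,2)
  7 -> (1,0)
  8 -> (0,2)
  9 -> (2,1)
  10 -> (1,2)
  11 -> (3,2)
  12 -> (1,1)
  13 -> (2,2)
  14 -> (3,2)  ✗ repeats pair of k=11
distinct pairs in image: 14 / 15 needed
  → (3,2) hit at k=11 and k=14

Answer: NOT A VALID PRODUCT — duplicate pair at indices 14,11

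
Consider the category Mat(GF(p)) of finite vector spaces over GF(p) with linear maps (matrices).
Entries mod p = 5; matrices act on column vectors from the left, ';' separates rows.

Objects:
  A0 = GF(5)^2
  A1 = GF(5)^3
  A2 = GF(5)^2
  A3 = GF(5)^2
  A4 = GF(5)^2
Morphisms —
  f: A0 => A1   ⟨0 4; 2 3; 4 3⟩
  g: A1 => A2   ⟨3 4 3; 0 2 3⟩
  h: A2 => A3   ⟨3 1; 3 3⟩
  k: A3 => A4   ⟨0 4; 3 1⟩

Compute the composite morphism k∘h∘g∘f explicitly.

  e0=[1,0] f=>[0,2,4] g=>[0,1] h=>[1,3] k=>[2,1]
  e1=[0,1] f=>[4,3,3] g=>[3,0] h=>[4,4] k=>[1,1]
composite: ⟨2 1; 1 1⟩

Answer: ⟨2 1; 1 1⟩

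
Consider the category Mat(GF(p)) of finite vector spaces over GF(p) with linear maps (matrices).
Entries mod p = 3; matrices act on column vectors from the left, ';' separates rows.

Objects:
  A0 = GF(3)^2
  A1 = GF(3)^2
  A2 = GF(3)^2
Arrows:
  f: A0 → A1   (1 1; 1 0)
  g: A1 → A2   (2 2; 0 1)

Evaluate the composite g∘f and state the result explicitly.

Answer: (1 2; 1 0)

Derivation:
  e0=(1,0) f→(1,1) g→(1,1)
  e1=(0,1) f→(1,0) g→(2,0)
result: (1 2; 1 0)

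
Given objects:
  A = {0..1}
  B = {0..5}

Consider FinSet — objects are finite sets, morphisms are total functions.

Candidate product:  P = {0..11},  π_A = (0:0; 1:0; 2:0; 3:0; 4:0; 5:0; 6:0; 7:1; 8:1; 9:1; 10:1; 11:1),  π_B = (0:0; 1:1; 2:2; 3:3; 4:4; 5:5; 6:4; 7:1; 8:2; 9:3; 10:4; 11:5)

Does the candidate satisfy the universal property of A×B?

Answer: NOT A VALID PRODUCT — duplicate pair at indices 4,6

Trace:
|A|·|B| = 2·6 = 12;  |P| = 12
Check the pairing map k ↦ (π_A(k), π_B(k)):
  0 : (0,0)
  1 : (0,1)
  2 : (0,2)
  3 : (0,3)
  4 : (0,4)
  5 : (0,5)
  6 : (0,4)  ✗ repeats pair of k=4
  7 : (1,1)
  8 : (1,2)
  9 : (1,3)
  10 : (1,4)
  11 : (1,5)
distinct pairs in image: 11 / 12 needed
  → (0,4) hit at k=4 and k=6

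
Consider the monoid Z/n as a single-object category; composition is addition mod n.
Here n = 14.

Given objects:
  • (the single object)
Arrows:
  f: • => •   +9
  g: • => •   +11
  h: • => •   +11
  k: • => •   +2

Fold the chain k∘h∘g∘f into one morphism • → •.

  0 +9≡9 +11≡6 +11≡3 +2≡5  (mod 14)
result: +5

Answer: +5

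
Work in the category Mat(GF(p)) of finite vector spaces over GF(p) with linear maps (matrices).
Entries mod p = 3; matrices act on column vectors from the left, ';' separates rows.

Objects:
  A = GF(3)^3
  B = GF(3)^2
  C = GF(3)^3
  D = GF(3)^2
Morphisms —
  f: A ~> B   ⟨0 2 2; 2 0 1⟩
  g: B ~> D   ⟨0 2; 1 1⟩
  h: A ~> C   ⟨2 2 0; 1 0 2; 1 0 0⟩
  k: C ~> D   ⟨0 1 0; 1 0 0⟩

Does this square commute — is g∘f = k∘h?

Answer: COMMUTES

Derivation:
Along f;g (path 1):
  e0=[1,0,0] f~>[0,2] g~>[1,2]
  e1=[0,1,0] f~>[2,0] g~>[0,2]
  e2=[0,0,1] f~>[2,1] g~>[2,0]
  result₁ = ⟨1 0 2; 2 2 0⟩
Along h;k (path 2):
  e0=[1,0,0] h~>[2,1,1] k~>[1,2]
  e1=[0,1,0] h~>[2,0,0] k~>[0,2]
  e2=[0,0,1] h~>[0,2,0] k~>[2,0]
  result₂ = ⟨1 0 2; 2 2 0⟩
Equal? YES — commutes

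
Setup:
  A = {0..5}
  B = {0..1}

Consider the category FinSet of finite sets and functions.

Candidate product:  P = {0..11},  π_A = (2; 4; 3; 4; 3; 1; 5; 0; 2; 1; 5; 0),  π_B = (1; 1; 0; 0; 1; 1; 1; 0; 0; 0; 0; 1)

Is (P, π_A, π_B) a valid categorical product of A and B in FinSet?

|A|·|B| = 6·2 = 12;  |P| = 12
Check the pairing map k ↦ (π_A(k), π_B(k)):
  0 -> (2,1)
  1 -> (4,1)
  2 -> (3,0)
  3 -> (4,0)
  4 -> (3,1)
  5 -> (1,1)
  6 -> (5,1)
  7 -> (0,0)
  8 -> (2,0)
  9 -> (1,0)
  10 -> (5,0)
  11 -> (0,1)
distinct pairs in image: 12 / 12 needed
  → bijection onto A×B; projections well-typed.

Answer: VALID PRODUCT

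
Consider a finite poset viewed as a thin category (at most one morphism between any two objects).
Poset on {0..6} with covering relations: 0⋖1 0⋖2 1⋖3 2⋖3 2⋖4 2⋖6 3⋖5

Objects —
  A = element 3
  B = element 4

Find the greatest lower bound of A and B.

Answer: A∧B = 2

Work:
{x : x<=A ∧ x<=B} = {0,2}  (A=3, B=4)
  0 <= 2
  2 <= 2
glb = 2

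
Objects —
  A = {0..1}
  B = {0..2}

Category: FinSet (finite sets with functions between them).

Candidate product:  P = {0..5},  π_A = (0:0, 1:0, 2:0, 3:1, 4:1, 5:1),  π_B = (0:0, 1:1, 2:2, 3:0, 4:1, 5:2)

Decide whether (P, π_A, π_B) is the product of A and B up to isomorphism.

|A|·|B| = 2·3 = 6;  |P| = 6
Check the pairing map k ↦ (π_A(k), π_B(k)):
  0 : (0,0)
  1 : (0,1)
  2 : (0,2)
  3 : (1,0)
  4 : (1,1)
  5 : (1,2)
distinct pairs in image: 6 / 6 needed
  → bijection onto A×B; projections well-typed.

Answer: VALID PRODUCT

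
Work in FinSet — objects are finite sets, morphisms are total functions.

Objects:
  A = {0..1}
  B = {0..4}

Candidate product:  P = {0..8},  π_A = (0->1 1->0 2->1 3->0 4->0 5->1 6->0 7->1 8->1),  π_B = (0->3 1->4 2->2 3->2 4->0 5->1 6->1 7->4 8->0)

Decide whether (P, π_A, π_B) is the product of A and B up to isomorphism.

|A|·|B| = 2·5 = 10;  |P| = 9
  → cardinalities differ; no bijection possible.

Answer: NOT A VALID PRODUCT — |P|=9 ≠ |A|·|B|=10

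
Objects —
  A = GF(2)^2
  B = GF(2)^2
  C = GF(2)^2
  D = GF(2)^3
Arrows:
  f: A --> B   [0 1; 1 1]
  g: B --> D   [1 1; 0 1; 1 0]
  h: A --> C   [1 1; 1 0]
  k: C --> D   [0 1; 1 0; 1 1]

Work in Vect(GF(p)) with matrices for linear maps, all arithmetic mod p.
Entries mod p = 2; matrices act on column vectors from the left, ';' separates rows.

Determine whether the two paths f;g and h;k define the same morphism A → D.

1) trace f;g:
  e0=[1,0] f-->[0,1] g-->[1,1,0]
  e1=[0,1] f-->[1,1] g-->[0,1,1]
  ⟦path⟧₁ = [1 0; 1 1; 0 1]
2) trace h;k:
  e0=[1,0] h-->[1,1] k-->[1,1,0]
  e1=[0,1] h-->[1,0] k-->[0,1,1]
  ⟦path⟧₂ = [1 0; 1 1; 0 1]
Equal? equal; square commutes

Answer: COMMUTES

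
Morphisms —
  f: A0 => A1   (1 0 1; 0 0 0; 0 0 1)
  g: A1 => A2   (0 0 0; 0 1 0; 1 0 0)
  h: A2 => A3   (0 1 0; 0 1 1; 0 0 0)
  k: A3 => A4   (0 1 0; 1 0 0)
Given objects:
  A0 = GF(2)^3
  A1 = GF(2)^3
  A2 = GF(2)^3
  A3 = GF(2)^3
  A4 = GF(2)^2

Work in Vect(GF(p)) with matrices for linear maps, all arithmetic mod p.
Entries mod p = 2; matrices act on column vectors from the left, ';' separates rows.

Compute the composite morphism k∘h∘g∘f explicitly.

Answer: (1 0 1; 0 0 0)

Trace:
  e0=(1,0,0) f=>(1,0,0) g=>(0,0,1) h=>(0,1,0) k=>(1,0)
  e1=(0,1,0) f=>(0,0,0) g=>(0,0,0) h=>(0,0,0) k=>(0,0)
  e2=(0,0,1) f=>(1,0,1) g=>(0,0,1) h=>(0,1,0) k=>(1,0)
⟦path⟧: (1 0 1; 0 0 0)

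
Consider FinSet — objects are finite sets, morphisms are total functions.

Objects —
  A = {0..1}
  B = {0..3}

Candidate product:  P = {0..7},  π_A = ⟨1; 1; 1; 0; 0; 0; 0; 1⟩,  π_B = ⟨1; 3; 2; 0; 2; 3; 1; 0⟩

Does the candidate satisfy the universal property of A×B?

|A|·|B| = 2·4 = 8;  |P| = 8
Check the pairing map k ↦ (π_A(k), π_B(k)):
  0 : (1,1)
  1 : (1,3)
  2 : (1,2)
  3 : (0,0)
  4 : (0,2)
  5 : (0,3)
  6 : (0,1)
  7 : (1,0)
distinct pairs in image: 8 / 8 needed
  → bijection onto A×B; projections well-typed.

Answer: VALID PRODUCT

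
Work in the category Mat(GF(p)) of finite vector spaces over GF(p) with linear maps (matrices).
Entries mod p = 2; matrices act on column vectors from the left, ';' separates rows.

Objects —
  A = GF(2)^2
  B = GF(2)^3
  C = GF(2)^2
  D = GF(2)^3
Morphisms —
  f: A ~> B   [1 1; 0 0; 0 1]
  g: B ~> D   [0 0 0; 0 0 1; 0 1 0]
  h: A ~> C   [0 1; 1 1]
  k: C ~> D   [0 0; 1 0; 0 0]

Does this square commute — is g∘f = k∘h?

Path 1 = f;g:
  e0=(1,0) f~>(1,0,0) g~>(0,0,0)
  e1=(0,1) f~>(1,0,1) g~>(0,1,0)
  ⟦path⟧₁ = [0 0; 0 1; 0 0]
Path 2 = h;k:
  e0=(1,0) h~>(0,1) k~>(0,0,0)
  e1=(0,1) h~>(1,1) k~>(0,1,0)
  ⟦path⟧₂ = [0 0; 0 1; 0 0]
Equal? same morphism ✓

Answer: COMMUTES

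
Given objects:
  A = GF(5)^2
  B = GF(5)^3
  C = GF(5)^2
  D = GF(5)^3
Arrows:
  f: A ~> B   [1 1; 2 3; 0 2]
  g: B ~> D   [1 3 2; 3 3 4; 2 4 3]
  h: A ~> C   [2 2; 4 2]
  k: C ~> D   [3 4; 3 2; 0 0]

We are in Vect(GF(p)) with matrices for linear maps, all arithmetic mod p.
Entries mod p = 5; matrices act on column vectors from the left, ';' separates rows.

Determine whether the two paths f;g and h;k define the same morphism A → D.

Along f;g (path 1):
  e0=(1,0) f~>(1,2,0) g~>(2,4,0)
  e1=(0,1) f~>(1,3,2) g~>(4,0,0)
  ⟦path⟧₁ = [2 4; 4 0; 0 0]
Along h;k (path 2):
  e0=(1,0) h~>(2,4) k~>(2,4,0)
  e1=(0,1) h~>(2,2) k~>(4,0,0)
  ⟦path⟧₂ = [2 4; 4 0; 0 0]
Equal? equal; square commutes

Answer: COMMUTES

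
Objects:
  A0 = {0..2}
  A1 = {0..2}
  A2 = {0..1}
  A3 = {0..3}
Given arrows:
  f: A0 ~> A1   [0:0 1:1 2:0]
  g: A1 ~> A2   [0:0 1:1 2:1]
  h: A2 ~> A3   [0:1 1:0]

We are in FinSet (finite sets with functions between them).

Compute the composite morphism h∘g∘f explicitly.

  0 f~>0 g~>0 h~>1
  1 f~>1 g~>1 h~>0
  2 f~>0 g~>0 h~>1
⟦path⟧: [0:1 1:0 2:1]

Answer: [0:1 1:0 2:1]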